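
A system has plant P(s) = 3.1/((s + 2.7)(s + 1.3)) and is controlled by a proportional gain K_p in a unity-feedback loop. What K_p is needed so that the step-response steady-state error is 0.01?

K_p = 112

The loop is type 0, so e_ss(step) = 1/(1 + K_pos) with K_pos = K_p·P(0).
P(0) = 0.8832. Require 1/(1 + K_p·0.8832) = 0.01, so 1 + 0.8832·K_p = 100.
K_p = (100 − 1)/0.8832 = 112.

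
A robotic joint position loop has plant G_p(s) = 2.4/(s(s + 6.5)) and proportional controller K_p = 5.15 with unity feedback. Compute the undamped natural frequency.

The closed-loop denominator is s(s+6.5) + 5.15·2.4 = s² + 6.5s + 12.36.
Matching s² + 2ζω_n s + ω_n²: ω_n = √12.36 = 3.516 rad/s and 2ζω_n = 6.5, so ζ = 6.5/(2·3.516) = 0.924.

ω_n = 3.52 rad/s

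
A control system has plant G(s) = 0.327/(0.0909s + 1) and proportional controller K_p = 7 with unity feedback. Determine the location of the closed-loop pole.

Closed loop: T(s) = K_p·G/(1+K_p·G) = 2.289/(0.0909s + 1 + 2.289), with pole at s = −(1 + 2.289)/0.0909 = −36.18.

s = -36.18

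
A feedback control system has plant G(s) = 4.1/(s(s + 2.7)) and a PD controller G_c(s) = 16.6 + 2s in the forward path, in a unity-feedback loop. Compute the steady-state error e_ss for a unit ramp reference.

0.0397

The loop has one pole at the origin (type 1). Velocity error constant K_v = lim_{s→0} s·G_c(s)G(s) = 16.6·4.1/2.7 = 25.21.
Steady-state error to a unit ramp: e_ss = 1/K_v = 0.0397.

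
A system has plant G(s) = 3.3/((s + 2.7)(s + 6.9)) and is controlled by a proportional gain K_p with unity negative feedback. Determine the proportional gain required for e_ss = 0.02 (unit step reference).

K_p = 277

Steady-state error for a unit step on this type-0 loop is 1/(1 + K_p·G(0)).
G(0) = 0.1771. Require 1/(1 + K_p·0.1771) = 0.02, so 1 + 0.1771·K_p = 50.
K_p = (50 − 1)/0.1771 = 277.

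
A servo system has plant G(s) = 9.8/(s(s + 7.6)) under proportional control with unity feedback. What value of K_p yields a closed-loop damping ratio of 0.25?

Closed-loop characteristic equation: s² + 7.6s + K_p·9.8 = 0.
So ω_n = √(9.8K_p) and 2ζω_n = 7.6, giving ζ = 7.6/(2√(9.8K_p)).
Setting ζ = 0.25: √(9.8K_p) = 7.6/(2·0.25) = 15.2, so K_p = 231/9.8 = 23.6.

K_p = 23.6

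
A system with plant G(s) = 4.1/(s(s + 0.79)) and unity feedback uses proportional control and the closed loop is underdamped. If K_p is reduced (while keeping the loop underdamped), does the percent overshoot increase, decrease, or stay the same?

ζ = 0.79/(2√(4.1K_p)) rises as K_p falls; higher damping means less overshoot.

decrease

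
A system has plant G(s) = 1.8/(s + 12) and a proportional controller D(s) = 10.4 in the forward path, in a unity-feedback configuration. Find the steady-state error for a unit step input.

The loop is type 0. Static position error constant K_pos = D(0)·G(0) = 10.4·0.15 = 1.56.
Steady-state error to a unit step: e_ss = 1/(1+K_pos) = 1/2.56 = 0.391.

0.391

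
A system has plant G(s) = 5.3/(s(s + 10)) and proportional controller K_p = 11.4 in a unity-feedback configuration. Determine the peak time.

Closed-loop characteristic equation: s² + 10s + 60.42 = 0, so ω_n = 7.773 rad/s and ζ = 10/(2·7.773) = 0.6432.
Damped frequency ω_d = ω_n√(1−ζ²) = 5.951 rad/s, so peak time T_p = π/ω_d = 0.528 s.

T_p = 0.528 s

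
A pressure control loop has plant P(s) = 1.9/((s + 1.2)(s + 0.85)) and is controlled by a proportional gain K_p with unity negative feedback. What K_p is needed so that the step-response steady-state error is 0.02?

For a type-0 loop with proportional control, e_ss = 1/(1 + K_p·P(0)).
P(0) = 1.863. Require 1/(1 + K_p·1.863) = 0.02, so 1 + 1.863·K_p = 50.
K_p = (50 − 1)/1.863 = 26.3.

K_p = 26.3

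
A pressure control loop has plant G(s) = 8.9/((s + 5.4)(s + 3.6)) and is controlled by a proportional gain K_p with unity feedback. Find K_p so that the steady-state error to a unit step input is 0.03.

The loop is type 0, so e_ss(step) = 1/(1 + K_pos) with K_pos = K_p·G(0).
G(0) = 0.4578. Require 1/(1 + K_p·0.4578) = 0.03, so 1 + 0.4578·K_p = 33.33.
K_p = (33.33 − 1)/0.4578 = 70.6.

K_p = 70.6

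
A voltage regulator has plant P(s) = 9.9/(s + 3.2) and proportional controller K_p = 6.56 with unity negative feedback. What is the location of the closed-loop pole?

Closed-loop transfer function: T(s) = K_p·P(s)/(1 + K_p·P(s)) = 64.94/(s + 3.2 + 64.94) = 64.94/(s + 68.14).
The closed-loop pole is at s = −68.14.

s = -68.14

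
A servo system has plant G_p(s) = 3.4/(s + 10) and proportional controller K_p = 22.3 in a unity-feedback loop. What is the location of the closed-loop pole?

Closed-loop transfer function: T(s) = K_p·G_p(s)/(1 + K_p·G_p(s)) = 75.82/(s + 10 + 75.82) = 75.82/(s + 85.82).
The closed-loop pole is at s = −85.82.

s = -85.82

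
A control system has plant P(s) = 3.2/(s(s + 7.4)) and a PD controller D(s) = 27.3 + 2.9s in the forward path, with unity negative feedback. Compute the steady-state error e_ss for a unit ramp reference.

The loop has one pole at the origin (type 1). Velocity error constant K_v = lim_{s→0} s·D(s)P(s) = 27.3·3.2/7.4 = 11.81.
Steady-state error to a unit ramp: e_ss = 1/K_v = 0.0847.

0.0847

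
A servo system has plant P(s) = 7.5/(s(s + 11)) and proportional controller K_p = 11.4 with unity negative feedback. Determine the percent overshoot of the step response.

The closed-loop denominator s² + 11s + 85.5 gives ω_n = √85.5 = 9.247 and ζ = 11/(2ω_n) = 0.5948.
%OS = 100·exp(−πζ/√(1−ζ²)) = 100·exp(−π·0.5948/√0.6462) = 9.78%.

9.78%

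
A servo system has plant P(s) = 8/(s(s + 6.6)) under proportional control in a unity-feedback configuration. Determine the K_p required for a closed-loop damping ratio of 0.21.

Closed-loop characteristic equation: s² + 6.6s + K_p·8 = 0.
So ω_n = √(8K_p) and 2ζω_n = 6.6, giving ζ = 6.6/(2√(8K_p)).
Setting ζ = 0.21: √(8K_p) = 6.6/(2·0.21) = 15.71, so K_p = 246.9/8 = 30.9.

K_p = 30.9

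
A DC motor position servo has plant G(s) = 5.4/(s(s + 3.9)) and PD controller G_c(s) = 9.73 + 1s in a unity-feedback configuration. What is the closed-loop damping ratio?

Forward path: (9.73 + 1s)·5.4/(s(s+3.9)). The closed-loop characteristic equation is s² + (3.9 + 5.4·1)s + 5.4·9.73 = 0.
That is s² + 9.3s + 52.54 = 0, so ω_n = 7.249 rad/s and ζ = 9.3/(2·7.249) = 0.6415.

ζ = 0.642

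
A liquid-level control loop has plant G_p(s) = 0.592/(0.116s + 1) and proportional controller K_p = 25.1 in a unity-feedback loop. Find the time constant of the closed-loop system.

Closed loop: T(s) = K_p·G_p/(1+K_p·G_p) = 14.86/(0.116s + 1 + 14.86), with pole at s = −(1 + 14.86)/0.116 = −136.7.
Closed-loop time constant τ = 1/136.7 = 0.00731 s.

τ = 0.00731 s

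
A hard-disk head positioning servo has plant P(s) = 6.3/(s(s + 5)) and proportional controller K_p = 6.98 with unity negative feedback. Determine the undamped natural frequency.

The closed-loop denominator is s(s+5) + 6.98·6.3 = s² + 5s + 43.97.
So ω_n² = 43.97 ⇒ ω_n = 6.631 rad/s, and ζ = 5/(2ω_n) = 0.377.

ω_n = 6.63 rad/s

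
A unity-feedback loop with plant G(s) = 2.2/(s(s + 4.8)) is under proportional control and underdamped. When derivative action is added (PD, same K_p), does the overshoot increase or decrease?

decrease

With PD the characteristic equation becomes s² + (a + K·K_d)s + K·K_p = 0; the damping term grows, ζ rises, overshoot falls.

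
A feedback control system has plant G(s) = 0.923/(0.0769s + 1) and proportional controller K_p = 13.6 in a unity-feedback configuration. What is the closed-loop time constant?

τ = 0.00567 s

Closed loop: T(s) = K_p·G/(1+K_p·G) = 12.55/(0.0769s + 1 + 12.55), with pole at s = −(1 + 12.55)/0.0769 = −176.2.
Closed-loop time constant τ = 1/176.2 = 0.00567 s.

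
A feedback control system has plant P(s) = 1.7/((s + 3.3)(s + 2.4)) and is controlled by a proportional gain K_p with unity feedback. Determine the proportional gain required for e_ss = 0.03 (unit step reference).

K_p = 151

The loop is type 0, so e_ss(step) = 1/(1 + K_pos) with K_pos = K_p·P(0).
P(0) = 0.2146. Require 1/(1 + K_p·0.2146) = 0.03, so 1 + 0.2146·K_p = 33.33.
K_p = (33.33 − 1)/0.2146 = 151.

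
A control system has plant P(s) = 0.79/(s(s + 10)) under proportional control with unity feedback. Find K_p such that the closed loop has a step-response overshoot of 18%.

K_p = 138

From %OS = 100·exp(−πζ/√(1−ζ²)) = 18%, ζ = −ln(0.18)/√(π²+ln²(0.18)) = 0.4791.
Characteristic equation s² + 10s + 0.79K_p = 0 gives ζ = 10/(2√(0.79K_p)).
Setting ζ = 0.4791: √(0.79K_p) = 10/(2·0.4791) = 10.44, so K_p = 108.9/0.79 = 138.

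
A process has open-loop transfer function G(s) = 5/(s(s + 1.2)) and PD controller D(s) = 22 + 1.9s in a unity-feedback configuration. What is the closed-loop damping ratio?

ζ = 0.51

Forward path: (22 + 1.9s)·5/(s(s+1.2)). The closed-loop characteristic equation is s² + (1.2 + 5·1.9)s + 5·22 = 0.
That is s² + 10.7s + 110 = 0, so ω_n = 10.49 rad/s and ζ = 10.7/(2·10.49) = 0.5101.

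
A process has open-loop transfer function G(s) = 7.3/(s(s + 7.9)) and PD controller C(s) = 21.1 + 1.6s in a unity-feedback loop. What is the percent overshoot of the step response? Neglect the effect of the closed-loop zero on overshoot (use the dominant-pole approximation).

Forward path: (21.1 + 1.6s)·7.3/(s(s+7.9)). The closed-loop characteristic equation is s² + (7.9 + 7.3·1.6)s + 7.3·21.1 = 0.
That is s² + 19.58s + 154 = 0, so ω_n = 12.41 rad/s and ζ = 19.58/(2·12.41) = 0.7888.
%OS = 100·exp(−πζ/√(1−ζ²)) = 1.77%.

1.77%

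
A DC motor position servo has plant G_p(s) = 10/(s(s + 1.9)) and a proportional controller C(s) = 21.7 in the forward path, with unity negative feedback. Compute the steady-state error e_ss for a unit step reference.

The open loop C(s)G_p(s) has a pole at the origin (type 1), so the static position error constant is infinite and e_ss = 1/(1+∞) = 0.

0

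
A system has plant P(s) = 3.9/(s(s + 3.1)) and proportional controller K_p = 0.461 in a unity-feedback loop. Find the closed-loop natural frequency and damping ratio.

ω_n = 1.34 rad/s, ζ = 1.16

The closed-loop denominator is s(s+3.1) + 0.461·3.9 = s² + 3.1s + 1.798.
So ω_n² = 1.798 ⇒ ω_n = 1.341 rad/s, and ζ = 3.1/(2ω_n) = 1.16.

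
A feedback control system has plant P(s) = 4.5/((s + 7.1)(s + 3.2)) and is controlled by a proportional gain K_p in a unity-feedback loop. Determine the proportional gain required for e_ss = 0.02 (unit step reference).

The loop is type 0, so e_ss(step) = 1/(1 + K_pos) with K_pos = K_p·P(0).
P(0) = 0.1981. Require 1/(1 + K_p·0.1981) = 0.02, so 1 + 0.1981·K_p = 50.
K_p = (50 − 1)/0.1981 = 247.

K_p = 247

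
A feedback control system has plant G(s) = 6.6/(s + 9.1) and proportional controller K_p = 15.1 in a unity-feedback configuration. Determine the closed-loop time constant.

τ = 0.00919 s

Closed-loop transfer function: T(s) = K_p·G(s)/(1 + K_p·G(s)) = 99.66/(s + 9.1 + 99.66) = 99.66/(s + 108.8).
Time constant τ = 1/108.8 = 0.00919 s.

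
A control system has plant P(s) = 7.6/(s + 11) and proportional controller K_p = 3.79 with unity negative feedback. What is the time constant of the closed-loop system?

Closed-loop transfer function: T(s) = K_p·P(s)/(1 + K_p·P(s)) = 28.8/(s + 11 + 28.8) = 28.8/(s + 39.8).
Time constant τ = 1/39.8 = 0.0251 s.

τ = 0.0251 s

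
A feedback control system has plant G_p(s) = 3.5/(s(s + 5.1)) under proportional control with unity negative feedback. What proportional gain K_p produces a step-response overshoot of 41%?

From %OS = 100·exp(−πζ/√(1−ζ²)) = 41%, ζ = −ln(0.41)/√(π²+ln²(0.41)) = 0.273.
Characteristic equation s² + 5.1s + 3.5K_p = 0 gives ζ = 5.1/(2√(3.5K_p)).
Setting ζ = 0.273: √(3.5K_p) = 5.1/(2·0.273) = 9.34, so K_p = 87.23/3.5 = 24.9.

K_p = 24.9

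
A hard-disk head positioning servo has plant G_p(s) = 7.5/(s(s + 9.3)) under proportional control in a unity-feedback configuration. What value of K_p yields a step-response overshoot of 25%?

K_p = 17.7

From %OS = 100·exp(−πζ/√(1−ζ²)) = 25%, ζ = −ln(0.25)/√(π²+ln²(0.25)) = 0.4037.
Characteristic equation s² + 9.3s + 7.5K_p = 0 gives ζ = 9.3/(2√(7.5K_p)).
Setting ζ = 0.4037: √(7.5K_p) = 9.3/(2·0.4037) = 11.52, so K_p = 132.7/7.5 = 17.7.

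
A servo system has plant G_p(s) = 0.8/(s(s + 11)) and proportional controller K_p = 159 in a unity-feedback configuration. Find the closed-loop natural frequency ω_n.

1 + K_p·G_p(s) = 0 gives s² + 11s + 127.2 = 0.
So ω_n² = 127.2 ⇒ ω_n = 11.28 rad/s, and ζ = 11/(2ω_n) = 0.488.

ω_n = 11.3 rad/s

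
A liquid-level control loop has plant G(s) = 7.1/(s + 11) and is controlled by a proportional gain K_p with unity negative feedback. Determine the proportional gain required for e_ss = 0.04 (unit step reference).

K_p = 37.2

The loop is type 0, so e_ss(step) = 1/(1 + K_pos) with K_pos = K_p·G(0).
G(0) = 0.6455. Require 1/(1 + K_p·0.6455) = 0.04, so 1 + 0.6455·K_p = 25.
K_p = (25 − 1)/0.6455 = 37.2.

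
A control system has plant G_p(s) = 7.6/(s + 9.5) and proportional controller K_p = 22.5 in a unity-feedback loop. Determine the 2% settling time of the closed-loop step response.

T_s ≈ 0.0222 s

Closed-loop transfer function: T(s) = K_p·G_p(s)/(1 + K_p·G_p(s)) = 171/(s + 9.5 + 171) = 171/(s + 180.5).
Time constant τ = 1/180.5 = 0.00554 s, so the 2% settling time is about 4τ = 0.0222 s.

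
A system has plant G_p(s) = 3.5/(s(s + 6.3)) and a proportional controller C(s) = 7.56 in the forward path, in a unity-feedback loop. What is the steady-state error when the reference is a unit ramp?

The loop has one pole at the origin (type 1). Velocity error constant K_v = lim_{s→0} s·C(s)G_p(s) = 7.56·3.5/6.3 = 4.2.
Steady-state error to a unit ramp: e_ss = 1/K_v = 0.238.

0.238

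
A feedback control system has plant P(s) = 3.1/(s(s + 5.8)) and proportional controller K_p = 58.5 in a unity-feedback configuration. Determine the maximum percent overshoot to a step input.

50%

Closed-loop characteristic equation: s² + 5.8s + 181.3 = 0, so ω_n = 13.47 rad/s and ζ = 5.8/(2·13.47) = 0.2153.
%OS = 100·exp(−πζ/√(1−ζ²)) = 100·exp(−π·0.2153/√0.9536) = 50%.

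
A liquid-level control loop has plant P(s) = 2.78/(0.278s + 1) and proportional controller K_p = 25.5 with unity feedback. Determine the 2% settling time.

Closed loop: T(s) = K_p·P/(1+K_p·P) = 70.89/(0.278s + 1 + 70.89), with pole at s = −(1 + 70.89)/0.278 = −258.6.
τ = 1/258.6 = 0.003867 s, so 2% settling time ≈ 4τ = 0.0155 s.

T_s ≈ 0.0155 s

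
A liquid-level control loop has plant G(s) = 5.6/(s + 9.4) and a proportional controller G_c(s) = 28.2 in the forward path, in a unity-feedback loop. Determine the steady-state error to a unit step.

0.0562

The loop is type 0. Static position error constant K_pos = G_c(0)·G(0) = 28.2·0.5957 = 16.8.
Steady-state error to a unit step: e_ss = 1/(1+K_pos) = 1/17.8 = 0.0562.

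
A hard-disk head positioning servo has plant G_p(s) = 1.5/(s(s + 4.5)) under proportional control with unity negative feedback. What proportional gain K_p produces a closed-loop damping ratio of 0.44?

Closed-loop characteristic equation: s² + 4.5s + K_p·1.5 = 0.
So ω_n = √(1.5K_p) and 2ζω_n = 4.5, giving ζ = 4.5/(2√(1.5K_p)).
Setting ζ = 0.44: √(1.5K_p) = 4.5/(2·0.44) = 5.114, so K_p = 26.15/1.5 = 17.4.

K_p = 17.4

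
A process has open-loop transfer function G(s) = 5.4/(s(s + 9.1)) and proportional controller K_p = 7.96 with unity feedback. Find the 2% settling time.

The closed-loop denominator s² + 9.1s + 42.98 gives ω_n = √42.98 = 6.556 and ζ = 9.1/(2ω_n) = 0.694.
2% settling time T_s ≈ 4/(ζω_n) = 4/4.55 = 0.879 s.

T_s ≈ 0.879 s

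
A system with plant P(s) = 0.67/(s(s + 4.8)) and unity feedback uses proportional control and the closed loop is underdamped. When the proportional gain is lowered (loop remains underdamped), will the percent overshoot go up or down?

ζ = 4.8/(2√(0.67K_p)) rises as K_p falls; higher damping means less overshoot.

decrease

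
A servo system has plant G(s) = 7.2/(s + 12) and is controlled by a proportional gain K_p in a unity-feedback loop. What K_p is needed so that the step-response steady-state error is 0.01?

Steady-state error for a unit step on this type-0 loop is 1/(1 + K_p·G(0)).
G(0) = 0.6. Require 1/(1 + K_p·0.6) = 0.01, so 1 + 0.6·K_p = 100.
K_p = (100 − 1)/0.6 = 165.

K_p = 165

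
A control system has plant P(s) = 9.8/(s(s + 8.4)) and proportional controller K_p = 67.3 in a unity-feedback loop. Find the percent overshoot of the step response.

59.4%

The closed-loop denominator s² + 8.4s + 659.5 gives ω_n = √659.5 = 25.68 and ζ = 8.4/(2ω_n) = 0.1635.
%OS = 100·exp(−πζ/√(1−ζ²)) = 100·exp(−π·0.1635/√0.9733) = 59.4%.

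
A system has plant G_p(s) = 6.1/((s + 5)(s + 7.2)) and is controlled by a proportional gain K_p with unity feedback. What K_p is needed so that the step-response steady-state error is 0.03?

Steady-state error for a unit step on this type-0 loop is 1/(1 + K_p·G_p(0)).
G_p(0) = 0.1694. Require 1/(1 + K_p·0.1694) = 0.03, so 1 + 0.1694·K_p = 33.33.
K_p = (33.33 − 1)/0.1694 = 191.

K_p = 191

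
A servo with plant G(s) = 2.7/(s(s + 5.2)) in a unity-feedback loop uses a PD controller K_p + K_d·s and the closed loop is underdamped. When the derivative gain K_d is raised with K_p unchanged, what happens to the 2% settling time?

Characteristic equation s² + (5.2 + 2.7K_d)s + 2.7K_p = 0: raising K_d increases ζω_n = (5.2+2.7K_d)/2 while the loop stays underdamped, so T_s ≈ 4/(ζω_n) decreases.

decrease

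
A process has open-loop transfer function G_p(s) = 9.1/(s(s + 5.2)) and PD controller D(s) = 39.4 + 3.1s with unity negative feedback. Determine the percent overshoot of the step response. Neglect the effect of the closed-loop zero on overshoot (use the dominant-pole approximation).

Forward path: (39.4 + 3.1s)·9.1/(s(s+5.2)). The closed-loop characteristic equation is s² + (5.2 + 9.1·3.1)s + 9.1·39.4 = 0.
That is s² + 33.41s + 358.5 = 0, so ω_n = 18.94 rad/s and ζ = 33.41/(2·18.94) = 0.8822.
%OS = 100·exp(−πζ/√(1−ζ²)) = 0.278%.

0.278%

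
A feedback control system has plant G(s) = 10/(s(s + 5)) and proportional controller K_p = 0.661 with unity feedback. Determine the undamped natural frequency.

ω_n = 2.57 rad/s

The closed-loop denominator is s(s+5) + 0.661·10 = s² + 5s + 6.61.
So ω_n² = 6.61 ⇒ ω_n = 2.571 rad/s, and ζ = 5/(2ω_n) = 0.972.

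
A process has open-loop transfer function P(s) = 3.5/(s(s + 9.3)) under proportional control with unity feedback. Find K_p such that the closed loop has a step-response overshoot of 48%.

From %OS = 100·exp(−πζ/√(1−ζ²)) = 48%, ζ = −ln(0.48)/√(π²+ln²(0.48)) = 0.2275.
Characteristic equation s² + 9.3s + 3.5K_p = 0 gives ζ = 9.3/(2√(3.5K_p)).
Setting ζ = 0.2275: √(3.5K_p) = 9.3/(2·0.2275) = 20.44, so K_p = 417.8/3.5 = 119.

K_p = 119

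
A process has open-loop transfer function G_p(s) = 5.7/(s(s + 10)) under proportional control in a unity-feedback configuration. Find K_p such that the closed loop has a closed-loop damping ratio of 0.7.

Closed-loop characteristic equation: s² + 10s + K_p·5.7 = 0.
So ω_n = √(5.7K_p) and 2ζω_n = 10, giving ζ = 10/(2√(5.7K_p)).
Setting ζ = 0.7: √(5.7K_p) = 10/(2·0.7) = 7.143, so K_p = 51.02/5.7 = 8.95.

K_p = 8.95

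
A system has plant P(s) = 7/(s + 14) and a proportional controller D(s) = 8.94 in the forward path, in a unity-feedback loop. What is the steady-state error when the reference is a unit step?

The loop is type 0. Static position error constant K_pos = D(0)·P(0) = 8.94·0.5 = 4.47.
Steady-state error to a unit step: e_ss = 1/(1+K_pos) = 1/5.47 = 0.183.

0.183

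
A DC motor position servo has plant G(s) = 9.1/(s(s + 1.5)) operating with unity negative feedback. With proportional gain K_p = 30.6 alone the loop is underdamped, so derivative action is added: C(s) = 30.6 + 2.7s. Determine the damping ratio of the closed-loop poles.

ζ = 0.781

Forward path: (30.6 + 2.7s)·9.1/(s(s+1.5)). The closed-loop characteristic equation is s² + (1.5 + 9.1·2.7)s + 9.1·30.6 = 0.
That is s² + 26.07s + 278.5 = 0, so ω_n = 16.69 rad/s and ζ = 26.07/(2·16.69) = 0.7811.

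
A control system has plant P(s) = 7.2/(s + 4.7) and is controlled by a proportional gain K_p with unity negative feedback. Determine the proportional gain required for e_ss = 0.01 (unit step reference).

Steady-state error for a unit step on this type-0 loop is 1/(1 + K_p·P(0)).
P(0) = 1.532. Require 1/(1 + K_p·1.532) = 0.01, so 1 + 1.532·K_p = 100.
K_p = (100 − 1)/1.532 = 64.6.

K_p = 64.6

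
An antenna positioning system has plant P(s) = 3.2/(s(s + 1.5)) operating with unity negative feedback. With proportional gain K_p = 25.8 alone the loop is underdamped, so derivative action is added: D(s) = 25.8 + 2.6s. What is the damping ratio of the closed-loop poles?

Forward path: (25.8 + 2.6s)·3.2/(s(s+1.5)). The closed-loop characteristic equation is s² + (1.5 + 3.2·2.6)s + 3.2·25.8 = 0.
That is s² + 9.82s + 82.56 = 0, so ω_n = 9.086 rad/s and ζ = 9.82/(2·9.086) = 0.5404.

ζ = 0.54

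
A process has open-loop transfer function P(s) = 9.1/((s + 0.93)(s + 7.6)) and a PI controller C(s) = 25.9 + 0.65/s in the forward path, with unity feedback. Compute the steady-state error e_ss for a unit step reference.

The open loop C(s)P(s) has a pole at the origin (type 1), so the static position error constant is infinite and e_ss = 1/(1+∞) = 0.

0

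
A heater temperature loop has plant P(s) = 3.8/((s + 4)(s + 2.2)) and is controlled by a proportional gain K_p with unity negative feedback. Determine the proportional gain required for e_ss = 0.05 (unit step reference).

K_p = 44

For a type-0 loop with proportional control, e_ss = 1/(1 + K_p·P(0)).
P(0) = 0.4318. Require 1/(1 + K_p·0.4318) = 0.05, so 1 + 0.4318·K_p = 20.
K_p = (20 − 1)/0.4318 = 44.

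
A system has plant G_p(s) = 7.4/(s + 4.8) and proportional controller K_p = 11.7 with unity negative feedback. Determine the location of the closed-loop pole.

s = -91.38

Closed-loop transfer function: T(s) = K_p·G_p(s)/(1 + K_p·G_p(s)) = 86.58/(s + 4.8 + 86.58) = 86.58/(s + 91.38).
The closed-loop pole is at s = −91.38.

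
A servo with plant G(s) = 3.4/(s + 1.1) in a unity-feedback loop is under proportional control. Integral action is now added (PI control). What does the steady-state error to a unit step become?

The integrator makes K_pos = lim_{s→0} C(s)G(s) infinite, so e_ss = 1/(1+K_pos) = 0.

0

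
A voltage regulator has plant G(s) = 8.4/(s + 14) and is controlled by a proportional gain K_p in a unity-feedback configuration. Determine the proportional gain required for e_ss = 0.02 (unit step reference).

The loop is type 0, so e_ss(step) = 1/(1 + K_pos) with K_pos = K_p·G(0).
G(0) = 0.6. Require 1/(1 + K_p·0.6) = 0.02, so 1 + 0.6·K_p = 50.
K_p = (50 − 1)/0.6 = 81.7.

K_p = 81.7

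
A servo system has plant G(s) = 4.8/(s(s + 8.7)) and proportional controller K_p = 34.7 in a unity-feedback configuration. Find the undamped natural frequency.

With unity feedback the closed-loop characteristic equation is s² + 8.7s + 34.7·4.8 = s² + 8.7s + 166.6 = 0.
So ω_n² = 166.6 ⇒ ω_n = 12.91 rad/s, and ζ = 8.7/(2ω_n) = 0.337.

ω_n = 12.9 rad/s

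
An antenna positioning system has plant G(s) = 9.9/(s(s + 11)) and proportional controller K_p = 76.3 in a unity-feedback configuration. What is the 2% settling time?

From 1 + K_pG(s) = 0: s² + 11s + 755.4 = 0 ⇒ ω_n = 27.48, ζ = 0.2001.
2% settling time T_s ≈ 4/(ζω_n) = 4/5.5 = 0.727 s.

T_s ≈ 0.727 s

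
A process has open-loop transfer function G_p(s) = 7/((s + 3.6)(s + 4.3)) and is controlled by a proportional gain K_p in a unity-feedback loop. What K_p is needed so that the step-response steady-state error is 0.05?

For a type-0 loop with proportional control, e_ss = 1/(1 + K_p·G_p(0)).
G_p(0) = 0.4522. Require 1/(1 + K_p·0.4522) = 0.05, so 1 + 0.4522·K_p = 20.
K_p = (20 − 1)/0.4522 = 42.

K_p = 42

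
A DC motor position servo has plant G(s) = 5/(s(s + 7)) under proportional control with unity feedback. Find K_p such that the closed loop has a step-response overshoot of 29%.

K_p = 18.2

From %OS = 100·exp(−πζ/√(1−ζ²)) = 29%, ζ = −ln(0.29)/√(π²+ln²(0.29)) = 0.3666.
Characteristic equation s² + 7s + 5K_p = 0 gives ζ = 7/(2√(5K_p)).
Setting ζ = 0.3666: √(5K_p) = 7/(2·0.3666) = 9.547, so K_p = 91.15/5 = 18.2.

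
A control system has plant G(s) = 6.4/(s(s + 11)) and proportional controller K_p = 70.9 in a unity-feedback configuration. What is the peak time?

T_p = 0.153 s

Closed-loop characteristic equation: s² + 11s + 453.8 = 0, so ω_n = 21.3 rad/s and ζ = 11/(2·21.3) = 0.2582.
Damped frequency ω_d = ω_n√(1−ζ²) = 20.58 rad/s, so peak time T_p = π/ω_d = 0.153 s.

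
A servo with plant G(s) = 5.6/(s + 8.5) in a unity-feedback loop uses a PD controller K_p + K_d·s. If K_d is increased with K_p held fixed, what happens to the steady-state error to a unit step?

unchanged

At s = 0 the derivative term contributes nothing: C(0) = K_p regardless of K_d, so K_pos = K_p·G(0) and e_ss are unchanged.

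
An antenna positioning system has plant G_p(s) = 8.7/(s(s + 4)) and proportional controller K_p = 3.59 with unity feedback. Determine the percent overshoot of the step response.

Closed-loop characteristic equation: s² + 4s + 31.23 = 0, so ω_n = 5.589 rad/s and ζ = 4/(2·5.589) = 0.3579.
%OS = 100·exp(−πζ/√(1−ζ²)) = 100·exp(−π·0.3579/√0.8719) = 30%.

30%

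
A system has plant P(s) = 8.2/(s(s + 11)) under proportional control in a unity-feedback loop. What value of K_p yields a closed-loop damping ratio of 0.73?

K_p = 6.92

Closed-loop characteristic equation: s² + 11s + K_p·8.2 = 0.
So ω_n = √(8.2K_p) and 2ζω_n = 11, giving ζ = 11/(2√(8.2K_p)).
Setting ζ = 0.73: √(8.2K_p) = 11/(2·0.73) = 7.534, so K_p = 56.76/8.2 = 6.92.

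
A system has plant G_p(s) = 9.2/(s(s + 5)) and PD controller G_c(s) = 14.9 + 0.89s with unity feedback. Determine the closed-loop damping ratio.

ζ = 0.563

Forward path: (14.9 + 0.89s)·9.2/(s(s+5)). The closed-loop characteristic equation is s² + (5 + 9.2·0.89)s + 9.2·14.9 = 0.
That is s² + 13.19s + 137.1 = 0, so ω_n = 11.71 rad/s and ζ = 13.19/(2·11.71) = 0.5632.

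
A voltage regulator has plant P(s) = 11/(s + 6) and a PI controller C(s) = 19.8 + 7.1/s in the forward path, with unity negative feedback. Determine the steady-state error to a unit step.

The open loop C(s)P(s) has a pole at the origin (type 1), so the static position error constant is infinite and e_ss = 1/(1+∞) = 0.

0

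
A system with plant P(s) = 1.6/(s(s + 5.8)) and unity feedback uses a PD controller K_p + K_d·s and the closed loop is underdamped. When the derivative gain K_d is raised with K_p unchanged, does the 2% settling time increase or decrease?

decrease

Characteristic equation s² + (5.8 + 1.6K_d)s + 1.6K_p = 0: raising K_d increases ζω_n = (5.8+1.6K_d)/2 while the loop stays underdamped, so T_s ≈ 4/(ζω_n) decreases.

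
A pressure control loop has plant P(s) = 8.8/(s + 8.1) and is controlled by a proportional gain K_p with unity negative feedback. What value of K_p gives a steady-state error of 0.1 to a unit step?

Steady-state error for a unit step on this type-0 loop is 1/(1 + K_p·P(0)).
P(0) = 1.086. Require 1/(1 + K_p·1.086) = 0.1, so 1 + 1.086·K_p = 10.
K_p = (10 − 1)/1.086 = 8.28.

K_p = 8.28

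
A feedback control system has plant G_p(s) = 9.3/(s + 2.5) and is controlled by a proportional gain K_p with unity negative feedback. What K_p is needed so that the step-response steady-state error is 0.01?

The loop is type 0, so e_ss(step) = 1/(1 + K_pos) with K_pos = K_p·G_p(0).
G_p(0) = 3.72. Require 1/(1 + K_p·3.72) = 0.01, so 1 + 3.72·K_p = 100.
K_p = (100 − 1)/3.72 = 26.6.

K_p = 26.6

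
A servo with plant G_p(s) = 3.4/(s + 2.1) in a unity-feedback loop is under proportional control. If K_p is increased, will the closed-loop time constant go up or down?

The closed-loop bandwidth 2.1+K_p·3.4 grows with K_p, so τ shrinks.

decrease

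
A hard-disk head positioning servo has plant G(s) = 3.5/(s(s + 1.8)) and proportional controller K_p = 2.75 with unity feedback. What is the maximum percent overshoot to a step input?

Closed-loop characteristic equation: s² + 1.8s + 9.625 = 0, so ω_n = 3.102 rad/s and ζ = 1.8/(2·3.102) = 0.2901.
%OS = 100·exp(−πζ/√(1−ζ²)) = 100·exp(−π·0.2901/√0.9158) = 38.6%.

38.6%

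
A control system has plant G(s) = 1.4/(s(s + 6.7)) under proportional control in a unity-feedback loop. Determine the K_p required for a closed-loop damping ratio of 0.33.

K_p = 73.6

Closed-loop characteristic equation: s² + 6.7s + K_p·1.4 = 0.
So ω_n = √(1.4K_p) and 2ζω_n = 6.7, giving ζ = 6.7/(2√(1.4K_p)).
Setting ζ = 0.33: √(1.4K_p) = 6.7/(2·0.33) = 10.15, so K_p = 103.1/1.4 = 73.6.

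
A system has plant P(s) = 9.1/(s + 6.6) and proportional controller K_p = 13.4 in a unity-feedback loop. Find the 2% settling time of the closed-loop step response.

Closed-loop transfer function: T(s) = K_p·P(s)/(1 + K_p·P(s)) = 121.9/(s + 6.6 + 121.9) = 121.9/(s + 128.5).
Time constant τ = 1/128.5 = 0.00778 s, so the 2% settling time is about 4τ = 0.0311 s.

T_s ≈ 0.0311 s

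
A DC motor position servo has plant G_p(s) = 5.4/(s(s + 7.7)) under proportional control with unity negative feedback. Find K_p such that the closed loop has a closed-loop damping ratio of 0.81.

Closed-loop characteristic equation: s² + 7.7s + K_p·5.4 = 0.
So ω_n = √(5.4K_p) and 2ζω_n = 7.7, giving ζ = 7.7/(2√(5.4K_p)).
Setting ζ = 0.81: √(5.4K_p) = 7.7/(2·0.81) = 4.753, so K_p = 22.59/5.4 = 4.18.

K_p = 4.18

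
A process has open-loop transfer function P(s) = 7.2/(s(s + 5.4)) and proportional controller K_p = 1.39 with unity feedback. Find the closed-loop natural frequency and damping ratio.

ω_n = 3.16 rad/s, ζ = 0.853

The closed-loop denominator is s(s+5.4) + 1.39·7.2 = s² + 5.4s + 10.01.
Matching s² + 2ζω_n s + ω_n²: ω_n = √10.01 = 3.164 rad/s and 2ζω_n = 5.4, so ζ = 5.4/(2·3.164) = 0.853.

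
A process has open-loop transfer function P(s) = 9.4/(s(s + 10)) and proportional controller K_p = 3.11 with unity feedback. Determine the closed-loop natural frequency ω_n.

ω_n = 5.41 rad/s

The closed-loop denominator is s(s+10) + 3.11·9.4 = s² + 10s + 29.23.
So ω_n² = 29.23 ⇒ ω_n = 5.407 rad/s, and ζ = 10/(2ω_n) = 0.925.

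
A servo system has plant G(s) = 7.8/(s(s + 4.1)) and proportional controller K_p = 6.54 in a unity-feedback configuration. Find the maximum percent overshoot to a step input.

From 1 + K_pG(s) = 0: s² + 4.1s + 51.01 = 0 ⇒ ω_n = 7.142, ζ = 0.287.
%OS = 100·exp(−πζ/√(1−ζ²)) = 100·exp(−π·0.287/√0.9176) = 39%.

39%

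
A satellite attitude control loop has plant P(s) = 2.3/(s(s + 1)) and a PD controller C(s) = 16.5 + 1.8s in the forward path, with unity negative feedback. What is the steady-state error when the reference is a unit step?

0

The open loop C(s)P(s) has a pole at the origin (type 1), so the static position error constant is infinite and e_ss = 1/(1+∞) = 0.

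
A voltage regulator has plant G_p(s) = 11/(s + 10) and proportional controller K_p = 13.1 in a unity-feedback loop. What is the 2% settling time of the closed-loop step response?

T_s ≈ 0.026 s

Closed-loop transfer function: T(s) = K_p·G_p(s)/(1 + K_p·G_p(s)) = 144.1/(s + 10 + 144.1) = 144.1/(s + 154.1).
Time constant τ = 1/154.1 = 0.006489 s, so the 2% settling time is about 4τ = 0.026 s.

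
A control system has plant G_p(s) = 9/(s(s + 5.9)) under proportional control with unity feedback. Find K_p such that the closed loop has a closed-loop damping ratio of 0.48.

K_p = 4.2

Closed-loop characteristic equation: s² + 5.9s + K_p·9 = 0.
So ω_n = √(9K_p) and 2ζω_n = 5.9, giving ζ = 5.9/(2√(9K_p)).
Setting ζ = 0.48: √(9K_p) = 5.9/(2·0.48) = 6.146, so K_p = 37.77/9 = 4.2.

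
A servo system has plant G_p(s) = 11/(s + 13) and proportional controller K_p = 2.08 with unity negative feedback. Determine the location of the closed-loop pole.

s = -35.88

Closed-loop transfer function: T(s) = K_p·G_p(s)/(1 + K_p·G_p(s)) = 22.88/(s + 13 + 22.88) = 22.88/(s + 35.88).
The closed-loop pole is at s = −35.88.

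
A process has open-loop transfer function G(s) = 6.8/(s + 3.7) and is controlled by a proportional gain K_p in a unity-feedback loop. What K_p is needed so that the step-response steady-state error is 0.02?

Steady-state error for a unit step on this type-0 loop is 1/(1 + K_p·G(0)).
G(0) = 1.838. Require 1/(1 + K_p·1.838) = 0.02, so 1 + 1.838·K_p = 50.
K_p = (50 − 1)/1.838 = 26.7.

K_p = 26.7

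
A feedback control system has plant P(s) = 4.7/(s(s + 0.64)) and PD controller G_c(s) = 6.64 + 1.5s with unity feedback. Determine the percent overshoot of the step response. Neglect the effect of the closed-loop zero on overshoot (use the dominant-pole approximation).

Forward path: (6.64 + 1.5s)·4.7/(s(s+0.64)). The closed-loop characteristic equation is s² + (0.64 + 4.7·1.5)s + 4.7·6.64 = 0.
That is s² + 7.69s + 31.21 = 0, so ω_n = 5.586 rad/s and ζ = 7.69/(2·5.586) = 0.6883.
%OS = 100·exp(−πζ/√(1−ζ²)) = 5.08%.

5.08%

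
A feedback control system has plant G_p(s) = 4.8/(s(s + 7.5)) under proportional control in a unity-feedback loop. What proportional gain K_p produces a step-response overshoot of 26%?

K_p = 18.9

From %OS = 100·exp(−πζ/√(1−ζ²)) = 26%, ζ = −ln(0.26)/√(π²+ln²(0.26)) = 0.3941.
Characteristic equation s² + 7.5s + 4.8K_p = 0 gives ζ = 7.5/(2√(4.8K_p)).
Setting ζ = 0.3941: √(4.8K_p) = 7.5/(2·0.3941) = 9.516, so K_p = 90.55/4.8 = 18.9.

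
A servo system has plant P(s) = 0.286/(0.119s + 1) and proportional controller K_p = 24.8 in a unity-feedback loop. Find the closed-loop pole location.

s = -68.01

Closed loop: T(s) = K_p·P/(1+K_p·P) = 7.093/(0.119s + 1 + 7.093), with pole at s = −(1 + 7.093)/0.119 = −68.01.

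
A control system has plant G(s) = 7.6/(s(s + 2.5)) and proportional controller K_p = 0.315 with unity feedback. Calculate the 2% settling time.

T_s ≈ 3.2 s

From 1 + K_pG(s) = 0: s² + 2.5s + 2.394 = 0 ⇒ ω_n = 1.547, ζ = 0.8079.
2% settling time T_s ≈ 4/(ζω_n) = 4/1.25 = 3.2 s.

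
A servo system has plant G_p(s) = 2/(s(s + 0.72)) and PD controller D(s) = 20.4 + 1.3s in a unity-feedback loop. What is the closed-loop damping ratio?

ζ = 0.26

Forward path: (20.4 + 1.3s)·2/(s(s+0.72)). The closed-loop characteristic equation is s² + (0.72 + 2·1.3)s + 2·20.4 = 0.
That is s² + 3.32s + 40.8 = 0, so ω_n = 6.387 rad/s and ζ = 3.32/(2·6.387) = 0.2599.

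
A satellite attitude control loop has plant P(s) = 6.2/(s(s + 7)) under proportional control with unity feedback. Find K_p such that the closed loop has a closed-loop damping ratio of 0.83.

K_p = 2.87

Closed-loop characteristic equation: s² + 7s + K_p·6.2 = 0.
So ω_n = √(6.2K_p) and 2ζω_n = 7, giving ζ = 7/(2√(6.2K_p)).
Setting ζ = 0.83: √(6.2K_p) = 7/(2·0.83) = 4.217, so K_p = 17.78/6.2 = 2.87.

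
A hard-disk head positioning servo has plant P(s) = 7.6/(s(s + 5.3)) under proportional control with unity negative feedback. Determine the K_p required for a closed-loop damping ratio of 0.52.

K_p = 3.42

Closed-loop characteristic equation: s² + 5.3s + K_p·7.6 = 0.
So ω_n = √(7.6K_p) and 2ζω_n = 5.3, giving ζ = 5.3/(2√(7.6K_p)).
Setting ζ = 0.52: √(7.6K_p) = 5.3/(2·0.52) = 5.096, so K_p = 25.97/7.6 = 3.42.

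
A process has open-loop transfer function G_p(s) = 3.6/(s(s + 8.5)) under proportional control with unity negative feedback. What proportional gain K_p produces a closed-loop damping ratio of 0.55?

K_p = 16.6

Closed-loop characteristic equation: s² + 8.5s + K_p·3.6 = 0.
So ω_n = √(3.6K_p) and 2ζω_n = 8.5, giving ζ = 8.5/(2√(3.6K_p)).
Setting ζ = 0.55: √(3.6K_p) = 8.5/(2·0.55) = 7.727, so K_p = 59.71/3.6 = 16.6.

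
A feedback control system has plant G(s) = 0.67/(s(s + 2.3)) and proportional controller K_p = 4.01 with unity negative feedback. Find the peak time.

T_p = 2.69 s

Closed-loop characteristic equation: s² + 2.3s + 2.687 = 0, so ω_n = 1.639 rad/s and ζ = 2.3/(2·1.639) = 0.7016.
Damped frequency ω_d = ω_n√(1−ζ²) = 1.168 rad/s, so peak time T_p = π/ω_d = 2.69 s.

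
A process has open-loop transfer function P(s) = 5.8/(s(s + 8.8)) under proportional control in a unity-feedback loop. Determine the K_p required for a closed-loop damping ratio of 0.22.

K_p = 69

Closed-loop characteristic equation: s² + 8.8s + K_p·5.8 = 0.
So ω_n = √(5.8K_p) and 2ζω_n = 8.8, giving ζ = 8.8/(2√(5.8K_p)).
Setting ζ = 0.22: √(5.8K_p) = 8.8/(2·0.22) = 20, so K_p = 400/5.8 = 69.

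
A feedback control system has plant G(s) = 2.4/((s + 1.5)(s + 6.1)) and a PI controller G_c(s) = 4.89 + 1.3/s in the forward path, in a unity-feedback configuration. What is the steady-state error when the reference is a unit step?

0

The open loop G_c(s)G(s) has a pole at the origin (type 1), so the static position error constant is infinite and e_ss = 1/(1+∞) = 0.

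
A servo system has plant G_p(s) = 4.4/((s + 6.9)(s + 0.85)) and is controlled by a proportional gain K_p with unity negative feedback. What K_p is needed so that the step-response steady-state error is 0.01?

For a type-0 loop with proportional control, e_ss = 1/(1 + K_p·G_p(0)).
G_p(0) = 0.7502. Require 1/(1 + K_p·0.7502) = 0.01, so 1 + 0.7502·K_p = 100.
K_p = (100 − 1)/0.7502 = 132.

K_p = 132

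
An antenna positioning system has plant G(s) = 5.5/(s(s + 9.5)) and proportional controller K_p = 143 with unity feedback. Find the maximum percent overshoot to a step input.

The closed-loop denominator s² + 9.5s + 786.5 gives ω_n = √786.5 = 28.04 and ζ = 9.5/(2ω_n) = 0.1694.
%OS = 100·exp(−πζ/√(1−ζ²)) = 100·exp(−π·0.1694/√0.9713) = 58.3%.

58.3%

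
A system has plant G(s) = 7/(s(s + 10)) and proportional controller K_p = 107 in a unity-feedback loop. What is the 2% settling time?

Closed-loop characteristic equation: s² + 10s + 749 = 0, so ω_n = 27.37 rad/s and ζ = 10/(2·27.37) = 0.1827.
2% settling time T_s ≈ 4/(ζω_n) = 4/5 = 0.8 s.

T_s ≈ 0.8 s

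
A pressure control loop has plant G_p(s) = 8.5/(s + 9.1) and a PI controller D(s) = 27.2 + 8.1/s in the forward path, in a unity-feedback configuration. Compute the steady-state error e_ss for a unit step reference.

0

The open loop D(s)G_p(s) has a pole at the origin (type 1), so the static position error constant is infinite and e_ss = 1/(1+∞) = 0.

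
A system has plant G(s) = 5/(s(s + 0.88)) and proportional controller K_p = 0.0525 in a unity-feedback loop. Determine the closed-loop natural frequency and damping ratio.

ω_n = 0.512 rad/s, ζ = 0.859

The closed-loop denominator is s(s+0.88) + 0.0525·5 = s² + 0.88s + 0.2625.
Matching s² + 2ζω_n s + ω_n²: ω_n = √0.2625 = 0.5123 rad/s and 2ζω_n = 0.88, so ζ = 0.88/(2·0.5123) = 0.859.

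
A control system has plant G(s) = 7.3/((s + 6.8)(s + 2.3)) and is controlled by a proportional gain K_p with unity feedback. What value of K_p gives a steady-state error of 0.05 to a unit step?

K_p = 40.7

Steady-state error for a unit step on this type-0 loop is 1/(1 + K_p·G(0)).
G(0) = 0.4668. Require 1/(1 + K_p·0.4668) = 0.05, so 1 + 0.4668·K_p = 20.
K_p = (20 − 1)/0.4668 = 40.7.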